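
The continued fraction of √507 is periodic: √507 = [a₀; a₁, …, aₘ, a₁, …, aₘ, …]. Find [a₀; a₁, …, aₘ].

a₀ = ⌊√507⌋ = 22.

[22; 1, 1, 14, 1, 1, 44]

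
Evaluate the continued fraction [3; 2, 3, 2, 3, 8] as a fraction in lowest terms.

Using pₖ = aₖpₖ₋₁ + pₖ₋₂ and qₖ = aₖqₖ₋₁ + qₖ₋₂:
  k=0: a=3, p=3, q=1
  k=1: a=2, p=7, q=2
  k=2: a=3, p=24, q=7
  k=3: a=2, p=55, q=16
  k=4: a=3, p=189, q=55
  k=5: a=8, p=1567, q=456

1567/456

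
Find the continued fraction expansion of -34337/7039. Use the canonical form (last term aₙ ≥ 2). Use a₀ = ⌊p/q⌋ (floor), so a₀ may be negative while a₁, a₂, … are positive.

-34337 = -5×7039 + 858
7039 = 8×858 + 175
858 = 4×175 + 158
175 = 1×158 + 17
158 = 9×17 + 5
17 = 3×5 + 2
5 = 2×2 + 1
2 = 2×1 + 0  (stop)
So -34337/7039 = [-5; 8, 4, 1, 9, 3, 2, 2].

[-5; 8, 4, 1, 9, 3, 2, 2]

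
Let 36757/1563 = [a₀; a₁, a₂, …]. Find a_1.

36757 = 23·1563 + 808   →  a_0 = 23
1563 = 1·808 + 755   →  a_1 = 1

1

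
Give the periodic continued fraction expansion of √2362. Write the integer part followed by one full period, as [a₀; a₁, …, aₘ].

[48; 1, 1, 1, 1, 96]

a₀ = ⌊√2362⌋ = 48.
With m₀=0, d₀=1 and mₖ₊₁ = dₖaₖ − mₖ, dₖ₊₁ = (n − mₖ₊₁²)/dₖ, aₖ₊₁ = ⌊(a₀+mₖ₊₁)/dₖ₊₁⌋:
  k=1: m=48, d=58, a=1
  k=2: m=10, d=39, a=1
  k=3: m=29, d=39, a=1
  k=4: m=10, d=58, a=1
  k=5: m=48, d=1, a=96
d=1 and a=2a₀=96 at k=5, so the next step gives (m, d) = (48, 58) again — its k=1 value — and the period has length 5.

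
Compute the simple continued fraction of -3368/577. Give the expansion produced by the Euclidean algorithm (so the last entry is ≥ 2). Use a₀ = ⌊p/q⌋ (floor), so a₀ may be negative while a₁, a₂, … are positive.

[-6; 6, 7, 4, 3]

-3368 = -6·577 + 94
577 = 6·94 + 13
94 = 7·13 + 3
13 = 4·3 + 1
3 = 3·1 + 0  (stop)
So -3368/577 = [-6; 6, 7, 4, 3].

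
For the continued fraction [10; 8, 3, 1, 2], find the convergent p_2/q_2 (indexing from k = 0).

253/25

Using pₖ = aₖpₖ₋₁ + pₖ₋₂, qₖ = aₖqₖ₋₁ + qₖ₋₂ (with p₋₁=1, p₋₂=0, q₋₁=0, q₋₂=1):
  k=0: a=10, p=10, q=1
  k=1: a=8, p=81, q=8
  k=2: a=3, p=253, q=25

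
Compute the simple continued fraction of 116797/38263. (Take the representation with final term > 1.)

116797 = 3*38263 + 2008
38263 = 19*2008 + 111
2008 = 18*111 + 10
111 = 11*10 + 1
10 = 10*1 + 0  (stop)
So 116797/38263 = [3; 19, 18, 11, 10].

[3; 19, 18, 11, 10]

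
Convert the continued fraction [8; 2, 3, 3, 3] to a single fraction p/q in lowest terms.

641/76

Fold from the inside: start with 3/1.
  3 + 1/3 = 10/3
  3 + 3/10 = 33/10
  2 + 10/33 = 76/33
  8 + 33/76 = 641/76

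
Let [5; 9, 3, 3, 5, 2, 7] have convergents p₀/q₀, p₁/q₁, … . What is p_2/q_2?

Using pₖ = aₖpₖ₋₁ + pₖ₋₂, qₖ = aₖqₖ₋₁ + qₖ₋₂ (with p₋₁=1, p₋₂=0, q₋₁=0, q₋₂=1):
  k=0: a=5, p=5, q=1
  k=1: a=9, p=46, q=9
  k=2: a=3, p=143, q=28

143/28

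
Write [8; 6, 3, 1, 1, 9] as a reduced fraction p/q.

3435/421

Fold from the inside: start with 9/1.
  1 + 1/9 = 10/9
  1 + 9/10 = 19/10
  3 + 10/19 = 67/19
  6 + 19/67 = 421/67
  8 + 67/421 = 3435/421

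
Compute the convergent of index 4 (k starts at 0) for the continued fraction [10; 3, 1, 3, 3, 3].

503/49

Using pₖ = aₖpₖ₋₁ + pₖ₋₂, qₖ = aₖqₖ₋₁ + qₖ₋₂ (with p₋₁=1, p₋₂=0, q₋₁=0, q₋₂=1):
  k=0: a=10, p=10, q=1
  k=1: a=3, p=31, q=3
  k=2: a=1, p=41, q=4
  k=3: a=3, p=154, q=15
  k=4: a=3, p=503, q=49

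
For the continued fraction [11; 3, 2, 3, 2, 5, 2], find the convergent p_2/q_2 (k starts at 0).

79/7

Using pₖ = aₖpₖ₋₁ + pₖ₋₂, qₖ = aₖqₖ₋₁ + qₖ₋₂ (with p₋₁=1, p₋₂=0, q₋₁=0, q₋₂=1):
  k=0: a=11, p=11, q=1
  k=1: a=3, p=34, q=3
  k=2: a=2, p=79, q=7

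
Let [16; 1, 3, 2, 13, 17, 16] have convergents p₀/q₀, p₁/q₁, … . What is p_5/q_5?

Using pₖ = aₖpₖ₋₁ + pₖ₋₂, qₖ = aₖqₖ₋₁ + qₖ₋₂ (with p₋₁=1, p₋₂=0, q₋₁=0, q₋₂=1):
  k=0: a=16, p=16, q=1
  k=1: a=1, p=17, q=1
  k=2: a=3, p=67, q=4
  k=3: a=2, p=151, q=9
  k=4: a=13, p=2030, q=121
  k=5: a=17, p=34661, q=2066

34661/2066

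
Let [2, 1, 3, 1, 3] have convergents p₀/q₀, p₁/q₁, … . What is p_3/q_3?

14/5

Using pₖ = aₖpₖ₋₁ + pₖ₋₂, qₖ = aₖqₖ₋₁ + qₖ₋₂ (with p₋₁=1, p₋₂=0, q₋₁=0, q₋₂=1):
  k=0: a=2, p=2, q=1
  k=1: a=1, p=3, q=1
  k=2: a=3, p=11, q=4
  k=3: a=1, p=14, q=5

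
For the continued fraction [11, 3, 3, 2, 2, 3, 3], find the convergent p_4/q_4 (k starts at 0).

Using pₖ = aₖpₖ₋₁ + pₖ₋₂, qₖ = aₖqₖ₋₁ + qₖ₋₂ (with p₋₁=1, p₋₂=0, q₋₁=0, q₋₂=1):
  k=0: a=11, p=11, q=1
  k=1: a=3, p=34, q=3
  k=2: a=3, p=113, q=10
  k=3: a=2, p=260, q=23
  k=4: a=2, p=633, q=56

633/56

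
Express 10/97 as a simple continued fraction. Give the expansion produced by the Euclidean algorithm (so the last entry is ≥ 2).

[0; 9, 1, 2, 3]

10 = 0·97 + 10
97 = 9·10 + 7
10 = 1·7 + 3
7 = 2·3 + 1
3 = 3·1 + 0  (stop)
So 10/97 = [0; 9, 1, 2, 3].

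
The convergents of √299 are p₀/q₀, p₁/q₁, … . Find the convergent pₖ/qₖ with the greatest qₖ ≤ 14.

121/7

√299 = [17; 3, 2, 3, 34, …] (period length 4).
Convergents:
  p_0/q_0 = 17/1
  p_1/q_1 = 52/3
  p_2/q_2 = 121/7
  p_3/q_3 = 415/24
q_2 = 7 ≤ 14 < 24 = q_3, so the answer is 121/7.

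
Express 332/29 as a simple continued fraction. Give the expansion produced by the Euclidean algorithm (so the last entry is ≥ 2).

[11; 2, 4, 3]

332 = 11*29 + 13
29 = 2*13 + 3
13 = 4*3 + 1
3 = 3*1 + 0  (stop)
So 332/29 = [11; 2, 4, 3].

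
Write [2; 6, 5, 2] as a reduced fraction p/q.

147/68

Using pₖ = aₖpₖ₋₁ + pₖ₋₂ and qₖ = aₖqₖ₋₁ + qₖ₋₂:
  k=0: a=2, p=2, q=1
  k=1: a=6, p=13, q=6
  k=2: a=5, p=67, q=31
  k=3: a=2, p=147, q=68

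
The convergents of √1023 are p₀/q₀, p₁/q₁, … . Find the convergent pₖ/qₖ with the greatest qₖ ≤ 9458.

√1023 = [31; 1, 62, …] (period length 2).
Convergents:
  p_0/q_0 = 31/1
  p_1/q_1 = 32/1
  p_2/q_2 = 2015/63
  p_3/q_3 = 2047/64
  p_4/q_4 = 128929/4031
  p_5/q_5 = 130976/4095
  p_6/q_6 = 8249441/257921
q_5 = 4095 ≤ 9458 < 257921 = q_6, so the answer is 130976/4095.

130976/4095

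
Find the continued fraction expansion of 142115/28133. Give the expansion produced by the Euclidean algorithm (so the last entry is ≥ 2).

[5; 19, 2, 2, 18, 1, 14]

142115 = 5·28133 + 1450
28133 = 19·1450 + 583
1450 = 2·583 + 284
583 = 2·284 + 15
284 = 18·15 + 14
15 = 1·14 + 1
14 = 14·1 + 0  (stop)
So 142115/28133 = [5; 19, 2, 2, 18, 1, 14].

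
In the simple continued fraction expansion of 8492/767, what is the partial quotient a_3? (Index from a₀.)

17

8492 = 11·767 + 55   →  a_0 = 11
767 = 13·55 + 52   →  a_1 = 13
55 = 1·52 + 3   →  a_2 = 1
52 = 17·3 + 1   →  a_3 = 17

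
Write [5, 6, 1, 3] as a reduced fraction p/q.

139/27

Using pₖ = aₖpₖ₋₁ + pₖ₋₂ and qₖ = aₖqₖ₋₁ + qₖ₋₂:
  k=0: a=5, p=5, q=1
  k=1: a=6, p=31, q=6
  k=2: a=1, p=36, q=7
  k=3: a=3, p=139, q=27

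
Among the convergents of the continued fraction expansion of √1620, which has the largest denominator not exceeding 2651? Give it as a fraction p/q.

51841/1288

√1620 = [40; 4, 80, …] (period length 2).
Convergents:
  p_0/q_0 = 40/1
  p_1/q_1 = 161/4
  p_2/q_2 = 12920/321
  p_3/q_3 = 51841/1288
  p_4/q_4 = 4160200/103361
q_3 = 1288 ≤ 2651 < 103361 = q_4, so the answer is 51841/1288.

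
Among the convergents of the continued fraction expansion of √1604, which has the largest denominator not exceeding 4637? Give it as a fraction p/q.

64120/1601

√1604 = [40; 20, 80, …] (period length 2).
Convergents:
  p_0/q_0 = 40/1
  p_1/q_1 = 801/20
  p_2/q_2 = 64120/1601
  p_3/q_3 = 1283201/32040
q_2 = 1601 ≤ 4637 < 32040 = q_3, so the answer is 64120/1601.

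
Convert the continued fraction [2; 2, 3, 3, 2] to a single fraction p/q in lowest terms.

129/53

Fold from the inside: start with 2/1.
  3 + 1/2 = 7/2
  3 + 2/7 = 23/7
  2 + 7/23 = 53/23
  2 + 23/53 = 129/53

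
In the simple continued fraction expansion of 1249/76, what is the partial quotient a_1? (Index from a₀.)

2

1249 = 16·76 + 33   →  a_0 = 16
76 = 2·33 + 10   →  a_1 = 2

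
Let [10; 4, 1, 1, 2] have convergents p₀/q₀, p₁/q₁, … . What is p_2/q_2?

51/5

Using pₖ = aₖpₖ₋₁ + pₖ₋₂, qₖ = aₖqₖ₋₁ + qₖ₋₂ (with p₋₁=1, p₋₂=0, q₋₁=0, q₋₂=1):
  k=0: a=10, p=10, q=1
  k=1: a=4, p=41, q=4
  k=2: a=1, p=51, q=5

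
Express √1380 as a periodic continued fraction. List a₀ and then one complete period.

a₀ = ⌊√1380⌋ = 37.
With m₀=0, d₀=1 and mₖ₊₁ = dₖaₖ − mₖ, dₖ₊₁ = (n − mₖ₊₁²)/dₖ, aₖ₊₁ = ⌊(a₀+mₖ₊₁)/dₖ₊₁⌋:
  k=1: m=37, d=11, a=6
  k=2: m=29, d=49, a=1
  k=3: m=20, d=20, a=2
  k=4: m=20, d=49, a=1
  k=5: m=29, d=11, a=6
  k=6: m=37, d=1, a=74
d=1 and a=2a₀=74 at k=6, so the next step gives (m, d) = (37, 11) again — its k=1 value — and the period has length 6.

[37; 6, 1, 2, 1, 6, 74]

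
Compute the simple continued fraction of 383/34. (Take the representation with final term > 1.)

383 = 11·34 + 9
34 = 3·9 + 7
9 = 1·7 + 2
7 = 3·2 + 1
2 = 2·1 + 0  (stop)
So 383/34 = [11; 3, 1, 3, 2].

[11; 3, 1, 3, 2]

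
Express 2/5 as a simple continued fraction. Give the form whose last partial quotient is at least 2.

2 = 0*5 + 2
5 = 2*2 + 1
2 = 2*1 + 0  (stop)
So 2/5 = [0; 2, 2].

[0; 2, 2]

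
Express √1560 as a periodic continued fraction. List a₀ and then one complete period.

[39; 2, 78]

a₀ = ⌊√1560⌋ = 39.
With m₀=0, d₀=1 and mₖ₊₁ = dₖaₖ − mₖ, dₖ₊₁ = (n − mₖ₊₁²)/dₖ, aₖ₊₁ = ⌊(a₀+mₖ₊₁)/dₖ₊₁⌋:
  k=1: m=39, d=39, a=2
  k=2: m=39, d=1, a=78
d=1 and a=2a₀=78 at k=2, so the next step gives (m, d) = (39, 39) again — its k=1 value — and the period has length 2.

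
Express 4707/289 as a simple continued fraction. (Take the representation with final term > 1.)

[16; 3, 2, 13, 3]

4707 = 16*289 + 83
289 = 3*83 + 40
83 = 2*40 + 3
40 = 13*3 + 1
3 = 3*1 + 0  (stop)
So 4707/289 = [16; 3, 2, 13, 3].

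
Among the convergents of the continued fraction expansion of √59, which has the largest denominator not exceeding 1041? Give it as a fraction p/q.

7781/1013

√59 = [7; 1, 2, 7, 2, 1, 14, …] (period length 6).
Convergents:
  p_0/q_0 = 7/1
  p_1/q_1 = 8/1
  p_2/q_2 = 23/3
  p_3/q_3 = 169/22
  p_4/q_4 = 361/47
  p_5/q_5 = 530/69
  p_6/q_6 = 7781/1013
  p_7/q_7 = 8311/1082
q_6 = 1013 ≤ 1041 < 1082 = q_7, so the answer is 7781/1013.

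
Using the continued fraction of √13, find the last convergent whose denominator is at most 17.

√13 = [3; 1, 1, 1, 1, 6, …] (period length 5).
Convergents:
  p_0/q_0 = 3/1
  p_1/q_1 = 4/1
  p_2/q_2 = 7/2
  p_3/q_3 = 11/3
  p_4/q_4 = 18/5
  p_5/q_5 = 119/33
q_4 = 5 ≤ 17 < 33 = q_5, so the answer is 18/5.

18/5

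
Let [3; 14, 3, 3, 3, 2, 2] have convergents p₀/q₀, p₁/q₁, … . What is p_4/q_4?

Using pₖ = aₖpₖ₋₁ + pₖ₋₂, qₖ = aₖqₖ₋₁ + qₖ₋₂ (with p₋₁=1, p₋₂=0, q₋₁=0, q₋₂=1):
  k=0: a=3, p=3, q=1
  k=1: a=14, p=43, q=14
  k=2: a=3, p=132, q=43
  k=3: a=3, p=439, q=143
  k=4: a=3, p=1449, q=472

1449/472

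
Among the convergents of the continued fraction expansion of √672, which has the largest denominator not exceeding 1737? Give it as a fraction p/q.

17498/675

√672 = [25; 1, 11, 1, 50, …] (period length 4).
Convergents:
  p_0/q_0 = 25/1
  p_1/q_1 = 26/1
  p_2/q_2 = 311/12
  p_3/q_3 = 337/13
  p_4/q_4 = 17161/662
  p_5/q_5 = 17498/675
  p_6/q_6 = 209639/8087
q_5 = 675 ≤ 1737 < 8087 = q_6, so the answer is 17498/675.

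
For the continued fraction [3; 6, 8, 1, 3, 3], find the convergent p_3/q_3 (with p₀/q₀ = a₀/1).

174/55

Using pₖ = aₖpₖ₋₁ + pₖ₋₂, qₖ = aₖqₖ₋₁ + qₖ₋₂ (with p₋₁=1, p₋₂=0, q₋₁=0, q₋₂=1):
  k=0: a=3, p=3, q=1
  k=1: a=6, p=19, q=6
  k=2: a=8, p=155, q=49
  k=3: a=1, p=174, q=55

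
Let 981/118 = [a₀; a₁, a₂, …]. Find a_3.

3

981 = 8·118 + 37   →  a_0 = 8
118 = 3·37 + 7   →  a_1 = 3
37 = 5·7 + 2   →  a_2 = 5
7 = 3·2 + 1   →  a_3 = 3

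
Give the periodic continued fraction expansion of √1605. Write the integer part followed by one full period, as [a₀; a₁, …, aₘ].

[40; 16, 80]

a₀ = ⌊√1605⌋ = 40.
With m₀=0, d₀=1 and mₖ₊₁ = dₖaₖ − mₖ, dₖ₊₁ = (n − mₖ₊₁²)/dₖ, aₖ₊₁ = ⌊(a₀+mₖ₊₁)/dₖ₊₁⌋:
  k=1: m=40, d=5, a=16
  k=2: m=40, d=1, a=80
d=1 and a=2a₀=80 at k=2, so the next step gives (m, d) = (40, 5) again — its k=1 value — and the period has length 2.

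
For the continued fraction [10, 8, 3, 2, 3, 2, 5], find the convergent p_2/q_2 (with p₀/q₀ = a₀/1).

Using pₖ = aₖpₖ₋₁ + pₖ₋₂, qₖ = aₖqₖ₋₁ + qₖ₋₂ (with p₋₁=1, p₋₂=0, q₋₁=0, q₋₂=1):
  k=0: a=10, p=10, q=1
  k=1: a=8, p=81, q=8
  k=2: a=3, p=253, q=25

253/25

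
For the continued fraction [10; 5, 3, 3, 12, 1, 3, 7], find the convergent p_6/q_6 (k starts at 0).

28192/2767

Using pₖ = aₖpₖ₋₁ + pₖ₋₂, qₖ = aₖqₖ₋₁ + qₖ₋₂ (with p₋₁=1, p₋₂=0, q₋₁=0, q₋₂=1):
  k=0: a=10, p=10, q=1
  k=1: a=5, p=51, q=5
  k=2: a=3, p=163, q=16
  k=3: a=3, p=540, q=53
  k=4: a=12, p=6643, q=652
  k=5: a=1, p=7183, q=705
  k=6: a=3, p=28192, q=2767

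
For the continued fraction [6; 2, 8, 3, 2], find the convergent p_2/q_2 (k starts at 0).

Using pₖ = aₖpₖ₋₁ + pₖ₋₂, qₖ = aₖqₖ₋₁ + qₖ₋₂ (with p₋₁=1, p₋₂=0, q₋₁=0, q₋₂=1):
  k=0: a=6, p=6, q=1
  k=1: a=2, p=13, q=2
  k=2: a=8, p=110, q=17

110/17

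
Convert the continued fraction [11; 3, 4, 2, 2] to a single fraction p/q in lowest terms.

803/71

Using pₖ = aₖpₖ₋₁ + pₖ₋₂ and qₖ = aₖqₖ₋₁ + qₖ₋₂:
  k=0: a=11, p=11, q=1
  k=1: a=3, p=34, q=3
  k=2: a=4, p=147, q=13
  k=3: a=2, p=328, q=29
  k=4: a=2, p=803, q=71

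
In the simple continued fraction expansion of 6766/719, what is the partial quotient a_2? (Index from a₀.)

6766 = 9·719 + 295   →  a_0 = 9
719 = 2·295 + 129   →  a_1 = 2
295 = 2·129 + 37   →  a_2 = 2

2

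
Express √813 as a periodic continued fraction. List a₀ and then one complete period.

[28; 1, 1, 18, 1, 1, 56]

a₀ = ⌊√813⌋ = 28.
With m₀=0, d₀=1 and mₖ₊₁ = dₖaₖ − mₖ, dₖ₊₁ = (n − mₖ₊₁²)/dₖ, aₖ₊₁ = ⌊(a₀+mₖ₊₁)/dₖ₊₁⌋:
  k=1: m=28, d=29, a=1
  k=2: m=1, d=28, a=1
  k=3: m=27, d=3, a=18
  k=4: m=27, d=28, a=1
  k=5: m=1, d=29, a=1
  k=6: m=28, d=1, a=56
d=1 and a=2a₀=56 at k=6, so the next step gives (m, d) = (28, 29) again — its k=1 value — and the period has length 6.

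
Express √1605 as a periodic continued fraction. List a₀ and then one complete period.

a₀ = ⌊√1605⌋ = 40.

[40; 16, 80]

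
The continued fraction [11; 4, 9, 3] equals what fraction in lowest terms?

1293/115

Fold from the inside: start with 3/1.
  9 + 1/3 = 28/3
  4 + 3/28 = 115/28
  11 + 28/115 = 1293/115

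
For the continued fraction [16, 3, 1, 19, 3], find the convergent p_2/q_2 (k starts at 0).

65/4

Using pₖ = aₖpₖ₋₁ + pₖ₋₂, qₖ = aₖqₖ₋₁ + qₖ₋₂ (with p₋₁=1, p₋₂=0, q₋₁=0, q₋₂=1):
  k=0: a=16, p=16, q=1
  k=1: a=3, p=49, q=3
  k=2: a=1, p=65, q=4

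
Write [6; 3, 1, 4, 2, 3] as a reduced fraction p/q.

908/145

Fold from the inside: start with 3/1.
  2 + 1/3 = 7/3
  4 + 3/7 = 31/7
  1 + 7/31 = 38/31
  3 + 31/38 = 145/38
  6 + 38/145 = 908/145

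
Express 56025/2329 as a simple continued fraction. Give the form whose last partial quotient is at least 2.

56025 = 24·2329 + 129
2329 = 18·129 + 7
129 = 18·7 + 3
7 = 2·3 + 1
3 = 3·1 + 0  (stop)
So 56025/2329 = [24; 18, 18, 2, 3].

[24; 18, 18, 2, 3]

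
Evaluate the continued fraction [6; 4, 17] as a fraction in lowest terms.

Using pₖ = aₖpₖ₋₁ + pₖ₋₂ and qₖ = aₖqₖ₋₁ + qₖ₋₂:
  k=0: a=6, p=6, q=1
  k=1: a=4, p=25, q=4
  k=2: a=17, p=431, q=69

431/69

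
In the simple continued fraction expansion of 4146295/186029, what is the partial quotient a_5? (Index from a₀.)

15

4146295 = 22·186029 + 53657   →  a_0 = 22
186029 = 3·53657 + 25058   →  a_1 = 3
53657 = 2·25058 + 3541   →  a_2 = 2
25058 = 7·3541 + 271   →  a_3 = 7
3541 = 13·271 + 18   →  a_4 = 13
271 = 15·18 + 1   →  a_5 = 15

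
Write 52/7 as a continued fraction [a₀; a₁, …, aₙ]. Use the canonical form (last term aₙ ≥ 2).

52 = 7×7 + 3
7 = 2×3 + 1
3 = 3×1 + 0  (stop)
So 52/7 = [7; 2, 3].

[7; 2, 3]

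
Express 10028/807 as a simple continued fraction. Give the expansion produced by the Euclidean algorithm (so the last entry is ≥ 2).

[12; 2, 2, 1, 8, 6, 2]

10028 = 12×807 + 344
807 = 2×344 + 119
344 = 2×119 + 106
119 = 1×106 + 13
106 = 8×13 + 2
13 = 6×2 + 1
2 = 2×1 + 0  (stop)
So 10028/807 = [12; 2, 2, 1, 8, 6, 2].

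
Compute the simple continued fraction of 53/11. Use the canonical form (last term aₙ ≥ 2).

53 = 4×11 + 9
11 = 1×9 + 2
9 = 4×2 + 1
2 = 2×1 + 0  (stop)
So 53/11 = [4; 1, 4, 2].

[4; 1, 4, 2]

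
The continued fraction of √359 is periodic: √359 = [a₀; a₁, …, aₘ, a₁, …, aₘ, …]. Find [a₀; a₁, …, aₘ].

[18; 1, 17, 1, 36]

a₀ = ⌊√359⌋ = 18.
With m₀=0, d₀=1 and mₖ₊₁ = dₖaₖ − mₖ, dₖ₊₁ = (n − mₖ₊₁²)/dₖ, aₖ₊₁ = ⌊(a₀+mₖ₊₁)/dₖ₊₁⌋:
  k=1: m=18, d=35, a=1
  k=2: m=17, d=2, a=17
  k=3: m=17, d=35, a=1
  k=4: m=18, d=1, a=36
d=1 and a=2a₀=36 at k=4, so the next step gives (m, d) = (18, 35) again — its k=1 value — and the period has length 4.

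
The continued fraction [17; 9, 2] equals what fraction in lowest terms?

325/19

Fold from the inside: start with 2/1.
  9 + 1/2 = 19/2
  17 + 2/19 = 325/19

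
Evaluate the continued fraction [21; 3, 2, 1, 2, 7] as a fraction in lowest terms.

Fold from the inside: start with 7/1.
  2 + 1/7 = 15/7
  1 + 7/15 = 22/15
  2 + 15/22 = 59/22
  3 + 22/59 = 199/59
  21 + 59/199 = 4238/199

4238/199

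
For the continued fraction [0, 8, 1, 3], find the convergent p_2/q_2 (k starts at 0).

1/9

Using pₖ = aₖpₖ₋₁ + pₖ₋₂, qₖ = aₖqₖ₋₁ + qₖ₋₂ (with p₋₁=1, p₋₂=0, q₋₁=0, q₋₂=1):
  k=0: a=0, p=0, q=1
  k=1: a=8, p=1, q=8
  k=2: a=1, p=1, q=9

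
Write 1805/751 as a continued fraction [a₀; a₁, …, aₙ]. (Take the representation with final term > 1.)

1805 = 2·751 + 303
751 = 2·303 + 145
303 = 2·145 + 13
145 = 11·13 + 2
13 = 6·2 + 1
2 = 2·1 + 0  (stop)
So 1805/751 = [2; 2, 2, 11, 6, 2].

[2; 2, 2, 11, 6, 2]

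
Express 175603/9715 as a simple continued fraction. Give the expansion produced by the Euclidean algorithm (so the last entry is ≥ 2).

175603 = 18*9715 + 733
9715 = 13*733 + 186
733 = 3*186 + 175
186 = 1*175 + 11
175 = 15*11 + 10
11 = 1*10 + 1
10 = 10*1 + 0  (stop)
So 175603/9715 = [18; 13, 3, 1, 15, 1, 10].

[18; 13, 3, 1, 15, 1, 10]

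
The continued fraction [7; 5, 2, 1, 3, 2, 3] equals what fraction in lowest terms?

3313/461

Fold from the inside: start with 3/1.
  2 + 1/3 = 7/3
  3 + 3/7 = 24/7
  1 + 7/24 = 31/24
  2 + 24/31 = 86/31
  5 + 31/86 = 461/86
  7 + 86/461 = 3313/461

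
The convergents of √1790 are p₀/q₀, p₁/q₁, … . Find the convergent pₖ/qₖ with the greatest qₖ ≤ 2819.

60501/1430

√1790 = [42; 3, 4, 8, 4, 3, 84, …] (period length 6).
Convergents:
  p_0/q_0 = 42/1
  p_1/q_1 = 127/3
  p_2/q_2 = 550/13
  p_3/q_3 = 4527/107
  p_4/q_4 = 18658/441
  p_5/q_5 = 60501/1430
  p_6/q_6 = 5100742/120561
q_5 = 1430 ≤ 2819 < 120561 = q_6, so the answer is 60501/1430.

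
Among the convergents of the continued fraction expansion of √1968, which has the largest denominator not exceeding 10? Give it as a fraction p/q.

133/3

√1968 = [44; 2, 1, 3, 5, 3, 1, 2, 88, …] (period length 8).
Convergents:
  p_0/q_0 = 44/1
  p_1/q_1 = 89/2
  p_2/q_2 = 133/3
  p_3/q_3 = 488/11
q_2 = 3 ≤ 10 < 11 = q_3, so the answer is 133/3.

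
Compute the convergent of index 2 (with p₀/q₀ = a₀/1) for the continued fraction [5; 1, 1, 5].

11/2

Using pₖ = aₖpₖ₋₁ + pₖ₋₂, qₖ = aₖqₖ₋₁ + qₖ₋₂ (with p₋₁=1, p₋₂=0, q₋₁=0, q₋₂=1):
  k=0: a=5, p=5, q=1
  k=1: a=1, p=6, q=1
  k=2: a=1, p=11, q=2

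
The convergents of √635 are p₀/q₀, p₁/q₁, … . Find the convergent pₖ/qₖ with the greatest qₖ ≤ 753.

6325/251

√635 = [25; 5, 50, …] (period length 2).
Convergents:
  p_0/q_0 = 25/1
  p_1/q_1 = 126/5
  p_2/q_2 = 6325/251
  p_3/q_3 = 31751/1260
q_2 = 251 ≤ 753 < 1260 = q_3, so the answer is 6325/251.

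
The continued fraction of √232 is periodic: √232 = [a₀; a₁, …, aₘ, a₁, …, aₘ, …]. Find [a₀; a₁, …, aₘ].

[15; 4, 3, 7, 3, 4, 30]

a₀ = ⌊√232⌋ = 15.
With m₀=0, d₀=1 and mₖ₊₁ = dₖaₖ − mₖ, dₖ₊₁ = (n − mₖ₊₁²)/dₖ, aₖ₊₁ = ⌊(a₀+mₖ₊₁)/dₖ₊₁⌋:
  k=1: m=15, d=7, a=4
  k=2: m=13, d=9, a=3
  k=3: m=14, d=4, a=7
  k=4: m=14, d=9, a=3
  k=5: m=13, d=7, a=4
  k=6: m=15, d=1, a=30
d=1 and a=2a₀=30 at k=6, so the next step gives (m, d) = (15, 7) again — its k=1 value — and the period has length 6.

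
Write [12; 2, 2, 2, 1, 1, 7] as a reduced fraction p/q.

2731/220

Using pₖ = aₖpₖ₋₁ + pₖ₋₂ and qₖ = aₖqₖ₋₁ + qₖ₋₂:
  k=0: a=12, p=12, q=1
  k=1: a=2, p=25, q=2
  k=2: a=2, p=62, q=5
  k=3: a=2, p=149, q=12
  k=4: a=1, p=211, q=17
  k=5: a=1, p=360, q=29
  k=6: a=7, p=2731, q=220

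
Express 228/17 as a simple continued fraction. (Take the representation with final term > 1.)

228 = 13*17 + 7
17 = 2*7 + 3
7 = 2*3 + 1
3 = 3*1 + 0  (stop)
So 228/17 = [13; 2, 2, 3].

[13; 2, 2, 3]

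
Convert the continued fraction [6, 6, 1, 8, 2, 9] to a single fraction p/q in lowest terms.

7626/1241

Fold from the inside: start with 9/1.
  2 + 1/9 = 19/9
  8 + 9/19 = 161/19
  1 + 19/161 = 180/161
  6 + 161/180 = 1241/180
  6 + 180/1241 = 7626/1241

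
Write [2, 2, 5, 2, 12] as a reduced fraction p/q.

735/299

Fold from the inside: start with 12/1.
  2 + 1/12 = 25/12
  5 + 12/25 = 137/25
  2 + 25/137 = 299/137
  2 + 137/299 = 735/299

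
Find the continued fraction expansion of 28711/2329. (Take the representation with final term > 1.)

28711 = 12·2329 + 763
2329 = 3·763 + 40
763 = 19·40 + 3
40 = 13·3 + 1
3 = 3·1 + 0  (stop)
So 28711/2329 = [12; 3, 19, 13, 3].

[12; 3, 19, 13, 3]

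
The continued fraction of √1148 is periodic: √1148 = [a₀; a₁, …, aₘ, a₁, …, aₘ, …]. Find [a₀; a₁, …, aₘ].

a₀ = ⌊√1148⌋ = 33.
With m₀=0, d₀=1 and mₖ₊₁ = dₖaₖ − mₖ, dₖ₊₁ = (n − mₖ₊₁²)/dₖ, aₖ₊₁ = ⌊(a₀+mₖ₊₁)/dₖ₊₁⌋:
  k=1: m=33, d=59, a=1
  k=2: m=26, d=8, a=7
  k=3: m=30, d=31, a=2
  k=4: m=32, d=4, a=16
  k=5: m=32, d=31, a=2
  k=6: m=30, d=8, a=7
  k=7: m=26, d=59, a=1
  k=8: m=33, d=1, a=66
d=1 and a=2a₀=66 at k=8, so the next step gives (m, d) = (33, 59) again — its k=1 value — and the period has length 8.

[33; 1, 7, 2, 16, 2, 7, 1, 66]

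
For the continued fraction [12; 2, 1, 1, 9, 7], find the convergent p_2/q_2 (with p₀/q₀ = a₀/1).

Using pₖ = aₖpₖ₋₁ + pₖ₋₂, qₖ = aₖqₖ₋₁ + qₖ₋₂ (with p₋₁=1, p₋₂=0, q₋₁=0, q₋₂=1):
  k=0: a=12, p=12, q=1
  k=1: a=2, p=25, q=2
  k=2: a=1, p=37, q=3

37/3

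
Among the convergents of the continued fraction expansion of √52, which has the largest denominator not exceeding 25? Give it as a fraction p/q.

√52 = [7; 4, 1, 2, 1, 4, 14, …] (period length 6).
Convergents:
  p_0/q_0 = 7/1
  p_1/q_1 = 29/4
  p_2/q_2 = 36/5
  p_3/q_3 = 101/14
  p_4/q_4 = 137/19
  p_5/q_5 = 649/90
q_4 = 19 ≤ 25 < 90 = q_5, so the answer is 137/19.

137/19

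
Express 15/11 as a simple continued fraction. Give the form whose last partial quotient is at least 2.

[1; 2, 1, 3]

15 = 1·11 + 4
11 = 2·4 + 3
4 = 1·3 + 1
3 = 3·1 + 0  (stop)
So 15/11 = [1; 2, 1, 3].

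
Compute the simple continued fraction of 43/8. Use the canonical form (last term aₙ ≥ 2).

[5; 2, 1, 2]

43 = 5×8 + 3
8 = 2×3 + 2
3 = 1×2 + 1
2 = 2×1 + 0  (stop)
So 43/8 = [5; 2, 1, 2].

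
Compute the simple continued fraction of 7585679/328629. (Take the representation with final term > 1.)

7585679 = 23*328629 + 27212
328629 = 12*27212 + 2085
27212 = 13*2085 + 107
2085 = 19*107 + 52
107 = 2*52 + 3
52 = 17*3 + 1
3 = 3*1 + 0  (stop)
So 7585679/328629 = [23; 12, 13, 19, 2, 17, 3].

[23; 12, 13, 19, 2, 17, 3]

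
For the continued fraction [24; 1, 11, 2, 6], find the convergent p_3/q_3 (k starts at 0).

Using pₖ = aₖpₖ₋₁ + pₖ₋₂, qₖ = aₖqₖ₋₁ + qₖ₋₂ (with p₋₁=1, p₋₂=0, q₋₁=0, q₋₂=1):
  k=0: a=24, p=24, q=1
  k=1: a=1, p=25, q=1
  k=2: a=11, p=299, q=12
  k=3: a=2, p=623, q=25

623/25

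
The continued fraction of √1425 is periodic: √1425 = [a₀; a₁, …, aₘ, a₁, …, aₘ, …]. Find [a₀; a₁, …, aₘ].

[37; 1, 2, 1, 74]

a₀ = ⌊√1425⌋ = 37.
With m₀=0, d₀=1 and mₖ₊₁ = dₖaₖ − mₖ, dₖ₊₁ = (n − mₖ₊₁²)/dₖ, aₖ₊₁ = ⌊(a₀+mₖ₊₁)/dₖ₊₁⌋:
  k=1: m=37, d=56, a=1
  k=2: m=19, d=19, a=2
  k=3: m=19, d=56, a=1
  k=4: m=37, d=1, a=74
d=1 and a=2a₀=74 at k=4, so the next step gives (m, d) = (37, 56) again — its k=1 value — and the period has length 4.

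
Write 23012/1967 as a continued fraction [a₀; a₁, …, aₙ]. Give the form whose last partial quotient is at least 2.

[11; 1, 2, 3, 10, 19]

23012 = 11×1967 + 1375
1967 = 1×1375 + 592
1375 = 2×592 + 191
592 = 3×191 + 19
191 = 10×19 + 1
19 = 19×1 + 0  (stop)
So 23012/1967 = [11; 1, 2, 3, 10, 19].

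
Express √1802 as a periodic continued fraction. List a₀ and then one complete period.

a₀ = ⌊√1802⌋ = 42.
With m₀=0, d₀=1 and mₖ₊₁ = dₖaₖ − mₖ, dₖ₊₁ = (n − mₖ₊₁²)/dₖ, aₖ₊₁ = ⌊(a₀+mₖ₊₁)/dₖ₊₁⌋:
  k=1: m=42, d=38, a=2
  k=2: m=34, d=17, a=4
  k=3: m=34, d=38, a=2
  k=4: m=42, d=1, a=84
d=1 and a=2a₀=84 at k=4, so the next step gives (m, d) = (42, 38) again — its k=1 value — and the period has length 4.

[42; 2, 4, 2, 84]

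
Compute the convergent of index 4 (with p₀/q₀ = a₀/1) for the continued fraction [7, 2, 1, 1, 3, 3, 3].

133/18

Using pₖ = aₖpₖ₋₁ + pₖ₋₂, qₖ = aₖqₖ₋₁ + qₖ₋₂ (with p₋₁=1, p₋₂=0, q₋₁=0, q₋₂=1):
  k=0: a=7, p=7, q=1
  k=1: a=2, p=15, q=2
  k=2: a=1, p=22, q=3
  k=3: a=1, p=37, q=5
  k=4: a=3, p=133, q=18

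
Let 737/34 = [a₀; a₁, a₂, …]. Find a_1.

1

737 = 21·34 + 23   →  a_0 = 21
34 = 1·23 + 11   →  a_1 = 1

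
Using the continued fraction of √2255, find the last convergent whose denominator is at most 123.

√2255 = [47; 2, 18, 2, 94, …] (period length 4).
Convergents:
  p_0/q_0 = 47/1
  p_1/q_1 = 95/2
  p_2/q_2 = 1757/37
  p_3/q_3 = 3609/76
  p_4/q_4 = 341003/7181
q_3 = 76 ≤ 123 < 7181 = q_4, so the answer is 3609/76.

3609/76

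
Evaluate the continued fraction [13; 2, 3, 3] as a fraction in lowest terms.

309/23

Fold from the inside: start with 3/1.
  3 + 1/3 = 10/3
  2 + 3/10 = 23/10
  13 + 10/23 = 309/23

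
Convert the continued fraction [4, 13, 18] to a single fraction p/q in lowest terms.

958/235

Fold from the inside: start with 18/1.
  13 + 1/18 = 235/18
  4 + 18/235 = 958/235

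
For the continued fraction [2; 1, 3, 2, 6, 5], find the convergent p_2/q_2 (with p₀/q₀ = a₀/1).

11/4

Using pₖ = aₖpₖ₋₁ + pₖ₋₂, qₖ = aₖqₖ₋₁ + qₖ₋₂ (with p₋₁=1, p₋₂=0, q₋₁=0, q₋₂=1):
  k=0: a=2, p=2, q=1
  k=1: a=1, p=3, q=1
  k=2: a=3, p=11, q=4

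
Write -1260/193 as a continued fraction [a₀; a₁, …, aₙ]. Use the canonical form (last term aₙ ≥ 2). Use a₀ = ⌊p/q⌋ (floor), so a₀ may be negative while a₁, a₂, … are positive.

-1260 = -7×193 + 91
193 = 2×91 + 11
91 = 8×11 + 3
11 = 3×3 + 2
3 = 1×2 + 1
2 = 2×1 + 0  (stop)
So -1260/193 = [-7; 2, 8, 3, 1, 2].

[-7; 2, 8, 3, 1, 2]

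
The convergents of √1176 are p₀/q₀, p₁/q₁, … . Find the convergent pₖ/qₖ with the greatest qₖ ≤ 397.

4801/140

√1176 = [34; 3, 2, 2, 2, 3, 68, …] (period length 6).
Convergents:
  p_0/q_0 = 34/1
  p_1/q_1 = 103/3
  p_2/q_2 = 240/7
  p_3/q_3 = 583/17
  p_4/q_4 = 1406/41
  p_5/q_5 = 4801/140
  p_6/q_6 = 327874/9561
q_5 = 140 ≤ 397 < 9561 = q_6, so the answer is 4801/140.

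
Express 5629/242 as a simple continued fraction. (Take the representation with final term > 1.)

[23; 3, 1, 5, 3, 3]

5629 = 23×242 + 63
242 = 3×63 + 53
63 = 1×53 + 10
53 = 5×10 + 3
10 = 3×3 + 1
3 = 3×1 + 0  (stop)
So 5629/242 = [23; 3, 1, 5, 3, 3].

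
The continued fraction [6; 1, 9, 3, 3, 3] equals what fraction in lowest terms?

2347/340

Fold from the inside: start with 3/1.
  3 + 1/3 = 10/3
  3 + 3/10 = 33/10
  9 + 10/33 = 307/33
  1 + 33/307 = 340/307
  6 + 307/340 = 2347/340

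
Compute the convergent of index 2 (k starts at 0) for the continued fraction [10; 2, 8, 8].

Using pₖ = aₖpₖ₋₁ + pₖ₋₂, qₖ = aₖqₖ₋₁ + qₖ₋₂ (with p₋₁=1, p₋₂=0, q₋₁=0, q₋₂=1):
  k=0: a=10, p=10, q=1
  k=1: a=2, p=21, q=2
  k=2: a=8, p=178, q=17

178/17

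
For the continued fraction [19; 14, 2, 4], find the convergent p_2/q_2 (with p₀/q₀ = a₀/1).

553/29

Using pₖ = aₖpₖ₋₁ + pₖ₋₂, qₖ = aₖqₖ₋₁ + qₖ₋₂ (with p₋₁=1, p₋₂=0, q₋₁=0, q₋₂=1):
  k=0: a=19, p=19, q=1
  k=1: a=14, p=267, q=14
  k=2: a=2, p=553, q=29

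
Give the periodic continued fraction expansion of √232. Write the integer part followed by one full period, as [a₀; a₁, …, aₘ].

[15; 4, 3, 7, 3, 4, 30]

a₀ = ⌊√232⌋ = 15.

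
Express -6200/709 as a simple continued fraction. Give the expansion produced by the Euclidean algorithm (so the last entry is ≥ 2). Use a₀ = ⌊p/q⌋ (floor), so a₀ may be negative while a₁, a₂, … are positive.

[-9; 3, 1, 11, 15]

-6200 = -9*709 + 181
709 = 3*181 + 166
181 = 1*166 + 15
166 = 11*15 + 1
15 = 15*1 + 0  (stop)
So -6200/709 = [-9; 3, 1, 11, 15].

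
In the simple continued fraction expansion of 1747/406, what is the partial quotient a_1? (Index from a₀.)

1747 = 4·406 + 123   →  a_0 = 4
406 = 3·123 + 37   →  a_1 = 3

3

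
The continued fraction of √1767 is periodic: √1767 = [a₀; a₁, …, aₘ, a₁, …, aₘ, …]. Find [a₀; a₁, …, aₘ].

a₀ = ⌊√1767⌋ = 42.
With m₀=0, d₀=1 and mₖ₊₁ = dₖaₖ − mₖ, dₖ₊₁ = (n − mₖ₊₁²)/dₖ, aₖ₊₁ = ⌊(a₀+mₖ₊₁)/dₖ₊₁⌋:
  k=1: m=42, d=3, a=28
  k=2: m=42, d=1, a=84
d=1 and a=2a₀=84 at k=2, so the next step gives (m, d) = (42, 3) again — its k=1 value — and the period has length 2.

[42; 28, 84]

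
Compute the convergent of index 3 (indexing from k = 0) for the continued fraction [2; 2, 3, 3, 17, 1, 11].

Using pₖ = aₖpₖ₋₁ + pₖ₋₂, qₖ = aₖqₖ₋₁ + qₖ₋₂ (with p₋₁=1, p₋₂=0, q₋₁=0, q₋₂=1):
  k=0: a=2, p=2, q=1
  k=1: a=2, p=5, q=2
  k=2: a=3, p=17, q=7
  k=3: a=3, p=56, q=23

56/23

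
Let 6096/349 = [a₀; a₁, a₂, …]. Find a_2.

6096 = 17·349 + 163   →  a_0 = 17
349 = 2·163 + 23   →  a_1 = 2
163 = 7·23 + 2   →  a_2 = 7

7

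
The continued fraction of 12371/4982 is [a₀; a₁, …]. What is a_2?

12371 = 2·4982 + 2407   →  a_0 = 2
4982 = 2·2407 + 168   →  a_1 = 2
2407 = 14·168 + 55   →  a_2 = 14

14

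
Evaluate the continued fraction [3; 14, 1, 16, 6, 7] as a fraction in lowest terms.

Using pₖ = aₖpₖ₋₁ + pₖ₋₂ and qₖ = aₖqₖ₋₁ + qₖ₋₂:
  k=0: a=3, p=3, q=1
  k=1: a=14, p=43, q=14
  k=2: a=1, p=46, q=15
  k=3: a=16, p=779, q=254
  k=4: a=6, p=4720, q=1539
  k=5: a=7, p=33819, q=11027

33819/11027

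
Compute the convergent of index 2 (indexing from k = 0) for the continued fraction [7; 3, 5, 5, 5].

117/16

Using pₖ = aₖpₖ₋₁ + pₖ₋₂, qₖ = aₖqₖ₋₁ + qₖ₋₂ (with p₋₁=1, p₋₂=0, q₋₁=0, q₋₂=1):
  k=0: a=7, p=7, q=1
  k=1: a=3, p=22, q=3
  k=2: a=5, p=117, q=16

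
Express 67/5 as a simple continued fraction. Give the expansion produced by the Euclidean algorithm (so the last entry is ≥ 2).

67 = 13×5 + 2
5 = 2×2 + 1
2 = 2×1 + 0  (stop)
So 67/5 = [13; 2, 2].

[13; 2, 2]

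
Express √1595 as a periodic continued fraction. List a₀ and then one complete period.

[39; 1, 14, 1, 78]

a₀ = ⌊√1595⌋ = 39.
With m₀=0, d₀=1 and mₖ₊₁ = dₖaₖ − mₖ, dₖ₊₁ = (n − mₖ₊₁²)/dₖ, aₖ₊₁ = ⌊(a₀+mₖ₊₁)/dₖ₊₁⌋:
  k=1: m=39, d=74, a=1
  k=2: m=35, d=5, a=14
  k=3: m=35, d=74, a=1
  k=4: m=39, d=1, a=78
d=1 and a=2a₀=78 at k=4, so the next step gives (m, d) = (39, 74) again — its k=1 value — and the period has length 4.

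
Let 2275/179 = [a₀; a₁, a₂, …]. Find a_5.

1

2275 = 12·179 + 127   →  a_0 = 12
179 = 1·127 + 52   →  a_1 = 1
127 = 2·52 + 23   →  a_2 = 2
52 = 2·23 + 6   →  a_3 = 2
23 = 3·6 + 5   →  a_4 = 3
6 = 1·5 + 1   →  a_5 = 1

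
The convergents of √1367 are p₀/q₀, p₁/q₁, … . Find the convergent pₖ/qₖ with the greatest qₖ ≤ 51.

√1367 = [36; 1, 35, 1, 72, …] (period length 4).
Convergents:
  p_0/q_0 = 36/1
  p_1/q_1 = 37/1
  p_2/q_2 = 1331/36
  p_3/q_3 = 1368/37
  p_4/q_4 = 99827/2700
q_3 = 37 ≤ 51 < 2700 = q_4, so the answer is 1368/37.

1368/37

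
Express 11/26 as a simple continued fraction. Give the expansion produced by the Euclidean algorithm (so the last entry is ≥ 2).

[0; 2, 2, 1, 3]

11 = 0×26 + 11
26 = 2×11 + 4
11 = 2×4 + 3
4 = 1×3 + 1
3 = 3×1 + 0  (stop)
So 11/26 = [0; 2, 2, 1, 3].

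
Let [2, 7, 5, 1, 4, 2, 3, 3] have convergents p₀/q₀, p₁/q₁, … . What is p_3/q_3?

92/43

Using pₖ = aₖpₖ₋₁ + pₖ₋₂, qₖ = aₖqₖ₋₁ + qₖ₋₂ (with p₋₁=1, p₋₂=0, q₋₁=0, q₋₂=1):
  k=0: a=2, p=2, q=1
  k=1: a=7, p=15, q=7
  k=2: a=5, p=77, q=36
  k=3: a=1, p=92, q=43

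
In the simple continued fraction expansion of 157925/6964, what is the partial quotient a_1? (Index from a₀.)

1

157925 = 22·6964 + 4717   →  a_0 = 22
6964 = 1·4717 + 2247   →  a_1 = 1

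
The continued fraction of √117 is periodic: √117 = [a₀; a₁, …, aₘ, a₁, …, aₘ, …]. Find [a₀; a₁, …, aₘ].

a₀ = ⌊√117⌋ = 10.
With m₀=0, d₀=1 and mₖ₊₁ = dₖaₖ − mₖ, dₖ₊₁ = (n − mₖ₊₁²)/dₖ, aₖ₊₁ = ⌊(a₀+mₖ₊₁)/dₖ₊₁⌋:
  k=1: m=10, d=17, a=1
  k=2: m=7, d=4, a=4
  k=3: m=9, d=9, a=2
  k=4: m=9, d=4, a=4
  k=5: m=7, d=17, a=1
  k=6: m=10, d=1, a=20
d=1 and a=2a₀=20 at k=6, so the next step gives (m, d) = (10, 17) again — its k=1 value — and the period has length 6.

[10; 1, 4, 2, 4, 1, 20]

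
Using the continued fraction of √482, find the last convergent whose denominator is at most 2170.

21230/967

√482 = [21; 1, 20, 1, 42, …] (period length 4).
Convergents:
  p_0/q_0 = 21/1
  p_1/q_1 = 22/1
  p_2/q_2 = 461/21
  p_3/q_3 = 483/22
  p_4/q_4 = 20747/945
  p_5/q_5 = 21230/967
  p_6/q_6 = 445347/20285
q_5 = 967 ≤ 2170 < 20285 = q_6, so the answer is 21230/967.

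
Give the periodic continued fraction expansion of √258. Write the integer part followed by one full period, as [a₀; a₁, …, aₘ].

[16; 16, 32]

a₀ = ⌊√258⌋ = 16.
With m₀=0, d₀=1 and mₖ₊₁ = dₖaₖ − mₖ, dₖ₊₁ = (n − mₖ₊₁²)/dₖ, aₖ₊₁ = ⌊(a₀+mₖ₊₁)/dₖ₊₁⌋:
  k=1: m=16, d=2, a=16
  k=2: m=16, d=1, a=32
d=1 and a=2a₀=32 at k=2, so the next step gives (m, d) = (16, 2) again — its k=1 value — and the period has length 2.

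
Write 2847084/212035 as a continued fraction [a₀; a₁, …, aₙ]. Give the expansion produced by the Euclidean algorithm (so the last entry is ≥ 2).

[13; 2, 2, 1, 17, 12, 14, 10]

2847084 = 13*212035 + 90629
212035 = 2*90629 + 30777
90629 = 2*30777 + 29075
30777 = 1*29075 + 1702
29075 = 17*1702 + 141
1702 = 12*141 + 10
141 = 14*10 + 1
10 = 10*1 + 0  (stop)
So 2847084/212035 = [13; 2, 2, 1, 17, 12, 14, 10].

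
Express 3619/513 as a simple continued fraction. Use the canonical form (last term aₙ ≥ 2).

[7; 18, 3, 9]

3619 = 7*513 + 28
513 = 18*28 + 9
28 = 3*9 + 1
9 = 9*1 + 0  (stop)
So 3619/513 = [7; 18, 3, 9].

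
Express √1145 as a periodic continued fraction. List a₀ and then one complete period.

a₀ = ⌊√1145⌋ = 33.
With m₀=0, d₀=1 and mₖ₊₁ = dₖaₖ − mₖ, dₖ₊₁ = (n − mₖ₊₁²)/dₖ, aₖ₊₁ = ⌊(a₀+mₖ₊₁)/dₖ₊₁⌋:
  k=1: m=33, d=56, a=1
  k=2: m=23, d=11, a=5
  k=3: m=32, d=11, a=5
  k=4: m=23, d=56, a=1
  k=5: m=33, d=1, a=66
d=1 and a=2a₀=66 at k=5, so the next step gives (m, d) = (33, 56) again — its k=1 value — and the period has length 5.

[33; 1, 5, 5, 1, 66]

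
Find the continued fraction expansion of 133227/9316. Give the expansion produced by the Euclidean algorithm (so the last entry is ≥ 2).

[14; 3, 3, 11, 16, 2, 2]

133227 = 14×9316 + 2803
9316 = 3×2803 + 907
2803 = 3×907 + 82
907 = 11×82 + 5
82 = 16×5 + 2
5 = 2×2 + 1
2 = 2×1 + 0  (stop)
So 133227/9316 = [14; 3, 3, 11, 16, 2, 2].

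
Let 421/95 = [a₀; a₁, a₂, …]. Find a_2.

421 = 4·95 + 41   →  a_0 = 4
95 = 2·41 + 13   →  a_1 = 2
41 = 3·13 + 2   →  a_2 = 3

3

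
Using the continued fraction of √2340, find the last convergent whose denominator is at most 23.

√2340 = [48; 2, 1, 2, 10, 2, 1, 2, 96, …] (period length 8).
Convergents:
  p_0/q_0 = 48/1
  p_1/q_1 = 97/2
  p_2/q_2 = 145/3
  p_3/q_3 = 387/8
  p_4/q_4 = 4015/83
q_3 = 8 ≤ 23 < 83 = q_4, so the answer is 387/8.

387/8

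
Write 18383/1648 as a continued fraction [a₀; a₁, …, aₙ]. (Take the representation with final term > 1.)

18383 = 11×1648 + 255
1648 = 6×255 + 118
255 = 2×118 + 19
118 = 6×19 + 4
19 = 4×4 + 3
4 = 1×3 + 1
3 = 3×1 + 0  (stop)
So 18383/1648 = [11; 6, 2, 6, 4, 1, 3].

[11; 6, 2, 6, 4, 1, 3]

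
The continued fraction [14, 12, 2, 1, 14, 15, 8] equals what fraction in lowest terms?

Fold from the inside: start with 8/1.
  15 + 1/8 = 121/8
  14 + 8/121 = 1702/121
  1 + 121/1702 = 1823/1702
  2 + 1702/1823 = 5348/1823
  12 + 1823/5348 = 65999/5348
  14 + 5348/65999 = 929334/65999

929334/65999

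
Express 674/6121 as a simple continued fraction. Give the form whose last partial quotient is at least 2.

674 = 0·6121 + 674
6121 = 9·674 + 55
674 = 12·55 + 14
55 = 3·14 + 13
14 = 1·13 + 1
13 = 13·1 + 0  (stop)
So 674/6121 = [0; 9, 12, 3, 1, 13].

[0; 9, 12, 3, 1, 13]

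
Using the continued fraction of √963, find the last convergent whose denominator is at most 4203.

√963 = [31; 31, 62, …] (period length 2).
Convergents:
  p_0/q_0 = 31/1
  p_1/q_1 = 962/31
  p_2/q_2 = 59675/1923
  p_3/q_3 = 1850887/59644
q_2 = 1923 ≤ 4203 < 59644 = q_3, so the answer is 59675/1923.

59675/1923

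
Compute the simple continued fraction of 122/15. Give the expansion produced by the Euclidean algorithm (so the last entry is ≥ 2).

122 = 8*15 + 2
15 = 7*2 + 1
2 = 2*1 + 0  (stop)
So 122/15 = [8; 7, 2].

[8; 7, 2]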